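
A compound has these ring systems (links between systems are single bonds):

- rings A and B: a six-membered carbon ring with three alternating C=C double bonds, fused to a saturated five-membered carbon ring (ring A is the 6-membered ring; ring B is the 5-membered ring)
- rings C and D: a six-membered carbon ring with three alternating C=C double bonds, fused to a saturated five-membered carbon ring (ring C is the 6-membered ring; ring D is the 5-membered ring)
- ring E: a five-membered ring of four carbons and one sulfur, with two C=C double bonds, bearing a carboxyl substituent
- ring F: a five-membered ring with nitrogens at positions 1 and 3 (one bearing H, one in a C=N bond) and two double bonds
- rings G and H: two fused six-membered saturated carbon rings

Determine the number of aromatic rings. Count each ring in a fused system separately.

4

Ring A is fully conjugated (every ring atom contributes a p orbital); 3 ring double bonds give 6 π electrons. 6 = 4(1)+2, so ring A is aromatic (benzene ring).
Ring B has three sp³ carbons, so it is not fully conjugated — not aromatic (cyclopentane ring).
Ring C is fully conjugated (every ring atom contributes a p orbital); 3 ring double bonds give 6 π electrons. Since 6 = 4n+2 (n=1), ring C is aromatic (benzene ring).
Ring D has three sp³ carbons, so it is not fully conjugated — not aromatic (cyclopentane ring).
Ring E has a continuous p-orbital overlap around the ring; 2 ring double bonds (4 π electrons) plus a heteroatom lone pair (2) give 6 π electrons. Since 6 = 4n+2 (n=1), ring E is aromatic (thiophene).
Ring F is fully conjugated (every ring atom contributes a p orbital); 2 ring double bonds (4 π electrons) plus a heteroatom lone pair (2) give 6 π electrons. Since 6 = 4n+2 (n=1), ring F is aromatic (imidazole).
Ring G has only sp³ atoms, so it is not fully conjugated — not aromatic (cyclohexane ring).
Ring H has only sp³ atoms, so it is not fully conjugated — not aromatic (cyclohexane ring).
Aromatic: A, C, E, F. Total: 4.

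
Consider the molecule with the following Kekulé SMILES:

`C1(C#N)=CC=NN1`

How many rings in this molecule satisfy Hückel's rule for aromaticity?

1

The SMILES encodes a five-membered ring with two adjacent nitrogens (one bearing H, one in a double bond) and two double bonds.
The 5-membered ring with two adjacent nitrogens (one N–H, one =N–) has a continuous p-orbital overlap around the ring; 2 ring double bonds (4 π electrons) plus a heteroatom lone pair (2) give 6 π electrons. 6 = 4(1)+2, so it is aromatic (pyrazole).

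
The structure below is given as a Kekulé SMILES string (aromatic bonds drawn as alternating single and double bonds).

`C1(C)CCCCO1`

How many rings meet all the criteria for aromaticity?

0

The SMILES encodes a six-membered saturated ring of five carbons and one oxygen.
The 6-membered ring with one oxygen has only sp³ atoms, so it is not fully conjugated — not aromatic (tetrahydropyran).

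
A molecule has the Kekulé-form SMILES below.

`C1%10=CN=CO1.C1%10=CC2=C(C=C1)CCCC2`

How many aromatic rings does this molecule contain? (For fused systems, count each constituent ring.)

2

The SMILES encodes a five-membered ring with an oxygen at position 1 and a nitrogen at position 3 (in a C=N bond), with two double bonds; a six-membered carbon ring with three alternating C=C double bonds, fused to a saturated six-membered carbon ring.
The 5-membered ring with one oxygen and one =N– is planar and fully conjugated; 2 ring double bonds (4 π electrons) plus a heteroatom lone pair (2) give 6 π electrons. That satisfies 4n+2 with n=1, so it is aromatic (oxazole).
The 6-membered ring has a continuous p-orbital overlap around the ring; 3 ring double bonds give 6 π electrons. 6 = 4(1)+2, so it is aromatic (benzene ring).
The second 6-membered ring has four sp³ carbons, so it is not fully conjugated — not aromatic (cyclohexane ring).
2 of the 3 rings are aromatic. Total: 2.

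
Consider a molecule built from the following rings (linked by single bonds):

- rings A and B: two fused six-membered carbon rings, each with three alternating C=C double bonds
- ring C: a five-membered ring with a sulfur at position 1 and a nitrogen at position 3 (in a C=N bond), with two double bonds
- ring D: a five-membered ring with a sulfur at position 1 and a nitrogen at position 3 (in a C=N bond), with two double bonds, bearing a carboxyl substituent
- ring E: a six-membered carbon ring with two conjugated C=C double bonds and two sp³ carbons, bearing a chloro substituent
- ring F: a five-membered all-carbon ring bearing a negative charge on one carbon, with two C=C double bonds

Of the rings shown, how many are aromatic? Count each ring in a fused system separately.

Rings A and B form a fused bicyclic system with 10 sp² atoms and 10 π electrons from ring double bonds. 10 = 4(2)+2, so the system is aromatic and both rings count as aromatic (naphthalene).
Ring C has a continuous p-orbital overlap around the ring; 2 ring double bonds (4 π electrons) plus a heteroatom lone pair (2) give 6 π electrons. 6 = 4(1)+2, so ring C is aromatic (thiazole).
Ring D has a continuous p-orbital overlap around the ring; 2 ring double bonds (4 π electrons) plus a heteroatom lone pair (2) give 6 π electrons. That satisfies 4n+2 with n=1, so ring D is aromatic (thiazole).
Ring E has two sp³ carbons, so it is not fully conjugated — not aromatic (1,3-cyclohexadiene).
Ring F is fully conjugated (every ring atom contributes a p orbital); 2 ring double bonds (4 π electrons) plus the carbanion lone pair (2) give 6 π electrons. 6 = 4(1)+2, so ring F is aromatic (cyclopentadienyl anion).
Aromatic: A, B, C, D, F. Total: 5.

5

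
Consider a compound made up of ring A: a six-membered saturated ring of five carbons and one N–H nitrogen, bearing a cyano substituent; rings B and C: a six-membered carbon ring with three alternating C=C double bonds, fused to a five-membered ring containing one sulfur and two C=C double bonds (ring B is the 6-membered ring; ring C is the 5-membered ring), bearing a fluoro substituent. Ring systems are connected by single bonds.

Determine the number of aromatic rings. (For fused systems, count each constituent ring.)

2

Ring A has only sp³ atoms, so it is not fully conjugated — not aromatic (piperidine).
Rings B and C form a fused bicyclic system (with one sulfur) with 9 sp² atoms and 10 π electrons from ring double bonds plus a heteroatom lone pair. 10 = 4(2)+2, so the system is aromatic and both rings count as aromatic (benzothiophene).
Aromatic: B, C. Total: 2.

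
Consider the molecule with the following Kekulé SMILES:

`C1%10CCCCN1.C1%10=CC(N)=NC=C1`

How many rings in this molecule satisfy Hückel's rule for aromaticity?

1

The SMILES encodes a six-membered saturated ring of five carbons and one N–H nitrogen; a six-membered ring of five carbons and one nitrogen with three alternating double bonds.
The 6-membered ring with one N–H has only sp³ atoms, so it is not fully conjugated — not aromatic (piperidine).
The 6-membered ring with one nitrogen is planar and fully conjugated; 3 ring double bonds give 6 π electrons. That satisfies 4n+2 with n=1, so it is aromatic (pyridine).
1 of the 2 rings is aromatic. Total: 1.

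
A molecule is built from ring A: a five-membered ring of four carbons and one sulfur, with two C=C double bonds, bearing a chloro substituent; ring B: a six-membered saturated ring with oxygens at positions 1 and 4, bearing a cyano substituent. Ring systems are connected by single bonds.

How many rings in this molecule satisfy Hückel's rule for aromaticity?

1

Ring A is planar and fully conjugated; 2 ring double bonds (4 π electrons) plus a heteroatom lone pair (2) give 6 π electrons. Since 6 = 4n+2 (n=1), ring A is aromatic (thiophene).
Ring B has only sp³ atoms, so it is not fully conjugated — not aromatic (1,4-dioxane).
Aromatic: A. Total: 1.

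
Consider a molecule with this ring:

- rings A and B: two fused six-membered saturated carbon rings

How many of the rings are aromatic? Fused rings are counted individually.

0

Ring A has only sp³ atoms, so it is not fully conjugated — not aromatic (cyclohexane ring).
Ring B has only sp³ atoms, so it is not fully conjugated — not aromatic (cyclohexane ring).
No ring is aromatic. Total: 0.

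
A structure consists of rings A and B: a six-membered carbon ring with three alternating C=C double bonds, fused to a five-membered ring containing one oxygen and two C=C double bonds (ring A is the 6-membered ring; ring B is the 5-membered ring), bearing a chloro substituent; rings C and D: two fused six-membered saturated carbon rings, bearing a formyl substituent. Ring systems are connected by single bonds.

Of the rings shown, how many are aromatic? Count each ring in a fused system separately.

Rings A and B form a fused bicyclic system (with one oxygen) with 9 sp² atoms and 10 π electrons from ring double bonds plus a heteroatom lone pair. 10 = 4(2)+2, so the system is aromatic and both rings count as aromatic (benzofuran).
Ring C has only sp³ atoms, so it is not fully conjugated — not aromatic (cyclohexane ring).
Ring D has only sp³ atoms, so it is not fully conjugated — not aromatic (cyclohexane ring).
Aromatic: A, B. Total: 2.

2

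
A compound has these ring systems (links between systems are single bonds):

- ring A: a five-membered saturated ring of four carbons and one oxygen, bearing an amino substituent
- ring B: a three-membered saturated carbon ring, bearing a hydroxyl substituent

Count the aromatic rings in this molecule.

0

Ring A has only sp³ atoms, so it is not fully conjugated — not aromatic (tetrahydrofuran).
Ring B has only sp³ atoms, so it is not fully conjugated — not aromatic (cyclopropane).
No ring is aromatic. Total: 0.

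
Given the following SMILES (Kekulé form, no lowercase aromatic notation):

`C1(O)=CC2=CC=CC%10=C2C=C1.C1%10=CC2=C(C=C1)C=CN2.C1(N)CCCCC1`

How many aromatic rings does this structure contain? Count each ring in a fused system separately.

4

The SMILES encodes two fused six-membered carbon rings, each with three alternating C=C double bonds; a six-membered carbon ring with three alternating C=C double bonds, fused to a five-membered ring containing one N–H nitrogen and two C=C double bonds; a six-membered saturated carbon ring.
The fused 6/6-membered bicyclic is a single π system with 10 sp² atoms and 10 π electrons from ring double bonds. 10 = 4(2)+2, so the system is aromatic and both rings count as aromatic (naphthalene).
The fused 6/5-membered bicyclic (with one N–H) is a single π system with 9 sp² atoms and 10 π electrons from ring double bonds plus a heteroatom lone pair. 10 = 4(2)+2, so the system is aromatic and both rings count as aromatic (indole).
The 6-membered ring has only sp³ atoms, so it is not fully conjugated — not aromatic (cyclohexane).
4 of the 5 rings are aromatic. Total: 4.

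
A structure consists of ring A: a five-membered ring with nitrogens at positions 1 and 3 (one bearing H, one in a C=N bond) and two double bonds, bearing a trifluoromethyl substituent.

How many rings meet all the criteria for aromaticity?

1

Ring A is planar and fully conjugated; 2 ring double bonds (4 π electrons) plus a heteroatom lone pair (2) give 6 π electrons. 6 = 4(1)+2, so ring A is aromatic (imidazole).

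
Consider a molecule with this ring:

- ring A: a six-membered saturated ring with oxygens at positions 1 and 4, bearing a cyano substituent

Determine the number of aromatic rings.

Ring A has only sp³ atoms, so it is not fully conjugated — not aromatic (1,4-dioxane).

0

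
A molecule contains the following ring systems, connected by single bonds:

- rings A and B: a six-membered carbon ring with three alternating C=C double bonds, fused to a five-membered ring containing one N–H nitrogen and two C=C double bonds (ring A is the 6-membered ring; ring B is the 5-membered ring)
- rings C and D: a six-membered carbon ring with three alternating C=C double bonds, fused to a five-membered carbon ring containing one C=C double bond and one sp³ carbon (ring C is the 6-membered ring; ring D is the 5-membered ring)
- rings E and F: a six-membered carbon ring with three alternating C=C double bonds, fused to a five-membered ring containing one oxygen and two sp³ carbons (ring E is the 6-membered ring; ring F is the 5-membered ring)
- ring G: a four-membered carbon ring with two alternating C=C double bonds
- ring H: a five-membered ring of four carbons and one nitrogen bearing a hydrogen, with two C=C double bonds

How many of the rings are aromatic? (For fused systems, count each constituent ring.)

Rings A and B form a fused bicyclic system (with one N–H) with 9 sp² atoms and 10 π electrons from ring double bonds plus a heteroatom lone pair. 10 = 4(2)+2, so the system is aromatic and both rings count as aromatic (indole).
Ring C is fully conjugated (every ring atom contributes a p orbital); 3 ring double bonds give 6 π electrons. 6 = 4(1)+2, so ring C is aromatic (benzene ring).
Ring D has one sp³ carbon, so it is not fully conjugated — not aromatic (cyclopentene ring).
Ring E is planar and fully conjugated; 3 ring double bonds give 6 π electrons. That satisfies 4n+2 with n=1, so ring E is aromatic (benzene ring).
Ring F has two sp³ carbons, so it is not fully conjugated — not aromatic (oxolane ring).
Ring G has only sp² ring atoms; a planar conformation would have a fully conjugated π system of 4 electrons. But 4 = 4(1), which is 4n not 4n+2, so ring G is not aromatic (cyclobutadiene) — cyclobutadiene is antiaromatic and distorts to a rectangle.
Ring H is fully conjugated (every ring atom contributes a p orbital); 2 ring double bonds (4 π electrons) plus a heteroatom lone pair (2) give 6 π electrons. That satisfies 4n+2 with n=1, so ring H is aromatic (pyrrole).
Aromatic: A, B, C, E, H. Total: 5.

5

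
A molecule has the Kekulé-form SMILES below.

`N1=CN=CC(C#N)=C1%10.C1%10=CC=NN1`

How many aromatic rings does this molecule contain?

The SMILES encodes a six-membered ring with nitrogens at positions 1 and 3 and three alternating double bonds; a five-membered ring with two adjacent nitrogens (one bearing H, one in a double bond) and two double bonds.
The 6-membered ring with two nitrogens (1,3) is fully conjugated (every ring atom contributes a p orbital); 3 ring double bonds give 6 π electrons. 6 = 4(1)+2, so it is aromatic (pyrimidine).
The 5-membered ring with two adjacent nitrogens (one N–H, one =N–) is planar and fully conjugated; 2 ring double bonds (4 π electrons) plus a heteroatom lone pair (2) give 6 π electrons. Since 6 = 4n+2 (n=1), it is aromatic (pyrazole).
2 of the 2 rings are aromatic. Total: 2.

2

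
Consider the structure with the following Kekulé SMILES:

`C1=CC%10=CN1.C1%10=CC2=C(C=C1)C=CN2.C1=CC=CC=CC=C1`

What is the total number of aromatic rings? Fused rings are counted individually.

The SMILES encodes a five-membered ring of four carbons and one nitrogen bearing a hydrogen, with two C=C double bonds; a six-membered carbon ring with three alternating C=C double bonds, fused to a five-membered ring containing one N–H nitrogen and two C=C double bonds; an eight-membered carbon ring with four alternating C=C double bonds.
The 5-membered ring with one N–H is planar and fully conjugated; 2 ring double bonds (4 π electrons) plus a heteroatom lone pair (2) give 6 π electrons. Since 6 = 4n+2 (n=1), it is aromatic (pyrrole).
The fused 6/5-membered bicyclic (with one N–H) is a single π system with 9 sp² atoms and 10 π electrons from ring double bonds plus a heteroatom lone pair. 10 = 4(2)+2, so the system is aromatic and both rings count as aromatic (indole).
The 8-membered ring has only sp² ring atoms; a planar conformation would have a fully conjugated π system of 8 electrons. But 8 = 4(2), which is 4n not 4n+2, so it is not aromatic (cyclooctatetraene) — cyclooctatetraene distorts into a non-planar tub to avoid antiaromaticity.
3 of the 4 rings are aromatic. Total: 3.

3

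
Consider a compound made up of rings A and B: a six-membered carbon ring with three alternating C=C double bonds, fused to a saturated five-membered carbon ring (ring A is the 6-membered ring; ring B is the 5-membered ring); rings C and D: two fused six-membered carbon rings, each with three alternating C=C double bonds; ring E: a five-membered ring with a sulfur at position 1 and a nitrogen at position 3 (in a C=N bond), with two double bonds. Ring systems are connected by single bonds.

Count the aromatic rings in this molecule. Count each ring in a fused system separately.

4

Ring A has a continuous p-orbital overlap around the ring; 3 ring double bonds give 6 π electrons. Since 6 = 4n+2 (n=1), ring A is aromatic (benzene ring).
Ring B has three sp³ carbons, so it is not fully conjugated — not aromatic (cyclopentane ring).
Rings C and D form a fused bicyclic system with 10 sp² atoms and 10 π electrons from ring double bonds. 10 = 4(2)+2, so the system is aromatic and both rings count as aromatic (naphthalene).
Ring E is planar and fully conjugated; 2 ring double bonds (4 π electrons) plus a heteroatom lone pair (2) give 6 π electrons. 6 = 4(1)+2, so ring E is aromatic (thiazole).
Aromatic: A, C, D, E. Total: 4.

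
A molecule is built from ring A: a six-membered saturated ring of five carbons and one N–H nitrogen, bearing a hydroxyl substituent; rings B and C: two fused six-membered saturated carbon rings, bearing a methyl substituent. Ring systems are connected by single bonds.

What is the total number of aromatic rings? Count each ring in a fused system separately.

0

Ring A has only sp³ atoms, so it is not fully conjugated — not aromatic (piperidine).
Ring B has only sp³ atoms, so it is not fully conjugated — not aromatic (cyclohexane ring).
Ring C has only sp³ atoms, so it is not fully conjugated — not aromatic (cyclohexane ring).
No ring is aromatic. Total: 0.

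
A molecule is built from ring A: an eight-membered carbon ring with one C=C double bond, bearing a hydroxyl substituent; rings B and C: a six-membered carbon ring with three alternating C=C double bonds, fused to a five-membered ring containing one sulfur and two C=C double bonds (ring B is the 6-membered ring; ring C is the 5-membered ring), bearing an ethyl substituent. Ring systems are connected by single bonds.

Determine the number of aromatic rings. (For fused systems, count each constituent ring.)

2

Ring A has six sp³ carbons, so it is not fully conjugated — not aromatic (cyclooctene).
Rings B and C form a fused bicyclic system (with one sulfur) with 9 sp² atoms and 10 π electrons from ring double bonds plus a heteroatom lone pair. 10 = 4(2)+2, so the system is aromatic and both rings count as aromatic (benzothiophene).
Aromatic: B, C. Total: 2.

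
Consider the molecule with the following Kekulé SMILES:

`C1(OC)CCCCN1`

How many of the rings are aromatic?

The SMILES encodes a six-membered saturated ring of five carbons and one N–H nitrogen.
The 6-membered ring with one N–H has only sp³ atoms, so it is not fully conjugated — not aromatic (piperidine).

0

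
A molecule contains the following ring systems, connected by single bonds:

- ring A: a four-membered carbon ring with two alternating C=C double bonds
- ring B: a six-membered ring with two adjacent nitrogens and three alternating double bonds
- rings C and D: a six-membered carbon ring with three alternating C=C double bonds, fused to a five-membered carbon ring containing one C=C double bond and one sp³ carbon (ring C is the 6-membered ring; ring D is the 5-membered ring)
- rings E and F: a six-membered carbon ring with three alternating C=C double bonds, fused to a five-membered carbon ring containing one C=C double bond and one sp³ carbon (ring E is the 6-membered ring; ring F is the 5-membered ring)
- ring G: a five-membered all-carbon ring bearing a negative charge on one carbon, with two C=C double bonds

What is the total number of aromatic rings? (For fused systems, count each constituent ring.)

Ring A has only sp² ring atoms; a planar conformation would have a fully conjugated π system of 4 electrons. But 4 = 4(1), which is 4n not 4n+2, so ring A is not aromatic (cyclobutadiene) — cyclobutadiene is antiaromatic and distorts to a rectangle.
Ring B has a continuous p-orbital overlap around the ring; 3 ring double bonds give 6 π electrons. 6 = 4(1)+2, so ring B is aromatic (pyridazine).
Ring C has a continuous p-orbital overlap around the ring; 3 ring double bonds give 6 π electrons. 6 = 4(1)+2, so ring C is aromatic (benzene ring).
Ring D has one sp³ carbon, so it is not fully conjugated — not aromatic (cyclopentene ring).
Ring E is fully conjugated (every ring atom contributes a p orbital); 3 ring double bonds give 6 π electrons. Since 6 = 4n+2 (n=1), ring E is aromatic (benzene ring).
Ring F has one sp³ carbon, so it is not fully conjugated — not aromatic (cyclopentene ring).
Ring G has a continuous p-orbital overlap around the ring; 2 ring double bonds (4 π electrons) plus the carbanion lone pair (2) give 6 π electrons. Since 6 = 4n+2 (n=1), ring G is aromatic (cyclopentadienyl anion).
Aromatic: B, C, E, G. Total: 4.

4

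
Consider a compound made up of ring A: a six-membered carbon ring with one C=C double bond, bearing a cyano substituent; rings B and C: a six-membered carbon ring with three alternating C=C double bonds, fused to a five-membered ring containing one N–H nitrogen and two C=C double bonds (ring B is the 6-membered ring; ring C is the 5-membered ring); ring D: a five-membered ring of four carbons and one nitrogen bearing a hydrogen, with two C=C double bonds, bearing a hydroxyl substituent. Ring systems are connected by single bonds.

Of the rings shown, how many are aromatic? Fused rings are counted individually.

3

Ring A has four sp³ carbons, so it is not fully conjugated — not aromatic (cyclohexene).
Rings B and C form a fused bicyclic system (with one N–H) with 9 sp² atoms and 10 π electrons from ring double bonds plus a heteroatom lone pair. 10 = 4(2)+2, so the system is aromatic and both rings count as aromatic (indole).
Ring D has a continuous p-orbital overlap around the ring; 2 ring double bonds (4 π electrons) plus a heteroatom lone pair (2) give 6 π electrons. Since 6 = 4n+2 (n=1), ring D is aromatic (pyrrole).
Aromatic: B, C, D. Total: 3.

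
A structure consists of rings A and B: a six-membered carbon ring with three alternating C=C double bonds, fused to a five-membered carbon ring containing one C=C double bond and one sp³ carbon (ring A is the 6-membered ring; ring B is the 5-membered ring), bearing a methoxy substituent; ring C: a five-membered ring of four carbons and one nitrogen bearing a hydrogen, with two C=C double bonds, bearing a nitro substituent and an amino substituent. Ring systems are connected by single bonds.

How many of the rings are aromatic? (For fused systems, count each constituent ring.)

2

Ring A has a continuous p-orbital overlap around the ring; 3 ring double bonds give 6 π electrons. Since 6 = 4n+2 (n=1), ring A is aromatic (benzene ring).
Ring B has one sp³ carbon, so it is not fully conjugated — not aromatic (cyclopentene ring).
Ring C has a continuous p-orbital overlap around the ring; 2 ring double bonds (4 π electrons) plus a heteroatom lone pair (2) give 6 π electrons. That satisfies 4n+2 with n=1, so ring C is aromatic (pyrrole).
Aromatic: A, C. Total: 2.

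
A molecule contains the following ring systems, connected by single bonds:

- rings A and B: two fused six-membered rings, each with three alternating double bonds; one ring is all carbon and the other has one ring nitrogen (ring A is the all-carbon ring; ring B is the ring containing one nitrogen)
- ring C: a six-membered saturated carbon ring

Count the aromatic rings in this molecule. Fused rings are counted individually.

Rings A and B form a fused bicyclic system (with one nitrogen) with 10 sp² atoms and 10 π electrons from ring double bonds. 10 = 4(2)+2, so the system is aromatic and both rings count as aromatic (quinoline).
Ring C has only sp³ atoms, so it is not fully conjugated — not aromatic (cyclohexane).
Aromatic: A, B. Total: 2.

2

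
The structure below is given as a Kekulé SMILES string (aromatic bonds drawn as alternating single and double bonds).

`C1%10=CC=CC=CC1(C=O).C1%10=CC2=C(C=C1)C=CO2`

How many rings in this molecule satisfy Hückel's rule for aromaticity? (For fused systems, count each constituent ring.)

2

The SMILES encodes a seven-membered carbon ring with three C=C double bonds and one sp³ carbon; a six-membered carbon ring with three alternating C=C double bonds, fused to a five-membered ring containing one oxygen and two C=C double bonds.
The 7-membered ring has one sp³ carbon, so it is not fully conjugated — not aromatic (cycloheptatriene).
The fused 6/5-membered bicyclic (with one oxygen) is a single π system with 9 sp² atoms and 10 π electrons from ring double bonds plus a heteroatom lone pair. 10 = 4(2)+2, so the system is aromatic and both rings count as aromatic (benzofuran).
2 of the 3 rings are aromatic. Total: 2.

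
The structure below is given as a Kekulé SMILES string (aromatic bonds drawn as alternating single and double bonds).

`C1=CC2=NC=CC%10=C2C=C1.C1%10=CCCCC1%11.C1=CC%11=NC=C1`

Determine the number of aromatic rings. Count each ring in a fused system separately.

3

The SMILES encodes two fused six-membered rings, each with three alternating double bonds; one ring is all carbon and the other has one ring nitrogen; a six-membered carbon ring with one C=C double bond; a six-membered ring of five carbons and one nitrogen with three alternating double bonds.
The fused 6/6-membered bicyclic (with one nitrogen) is a single π system with 10 sp² atoms and 10 π electrons from ring double bonds. 10 = 4(2)+2, so the system is aromatic and both rings count as aromatic (quinoline).
The 6-membered ring has four sp³ carbons, so it is not fully conjugated — not aromatic (cyclohexene).
The 6-membered ring with one nitrogen is fully conjugated (every ring atom contributes a p orbital); 3 ring double bonds give 6 π electrons. 6 = 4(1)+2, so it is aromatic (pyridine).
3 of the 4 rings are aromatic. Total: 3.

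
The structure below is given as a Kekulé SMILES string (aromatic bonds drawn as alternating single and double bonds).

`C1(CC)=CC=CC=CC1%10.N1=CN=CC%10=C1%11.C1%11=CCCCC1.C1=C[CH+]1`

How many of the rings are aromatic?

2

The SMILES encodes a seven-membered carbon ring with three C=C double bonds and one sp³ carbon; a six-membered ring with nitrogens at positions 1 and 3 and three alternating double bonds; a six-membered carbon ring with one C=C double bond; a three-membered all-carbon ring bearing a positive charge on one carbon, with one C=C double bond.
The 7-membered ring has one sp³ carbon, so it is not fully conjugated — not aromatic (cycloheptatriene).
The 6-membered ring with two nitrogens (1,3) is fully conjugated (every ring atom contributes a p orbital); 3 ring double bonds give 6 π electrons. 6 = 4(1)+2, so it is aromatic (pyrimidine).
The 6-membered ring has four sp³ carbons, so it is not fully conjugated — not aromatic (cyclohexene).
The 3-membered ring is planar and fully conjugated; 1 ring double bond (2 π electrons) plus the carbocation's empty p orbital (0, but keeps the ring conjugated) give 2 π electrons. Since 2 = 4n+2 (n=0), it is aromatic (cyclopropenyl cation).
2 of the 4 rings are aromatic. Total: 2.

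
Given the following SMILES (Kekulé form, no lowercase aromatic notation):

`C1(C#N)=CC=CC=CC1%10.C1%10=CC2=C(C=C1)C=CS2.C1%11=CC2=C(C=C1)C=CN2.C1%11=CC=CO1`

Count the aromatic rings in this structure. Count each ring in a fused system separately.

The SMILES encodes a seven-membered carbon ring with three C=C double bonds and one sp³ carbon; a six-membered carbon ring with three alternating C=C double bonds, fused to a five-membered ring containing one sulfur and two C=C double bonds; a six-membered carbon ring with three alternating C=C double bonds, fused to a five-membered ring containing one N–H nitrogen and two C=C double bonds; a five-membered ring of four carbons and one oxygen, with two C=C double bonds.
The 7-membered ring has one sp³ carbon, so it is not fully conjugated — not aromatic (cycloheptatriene).
The fused 6/5-membered bicyclic (with one sulfur) is a single π system with 9 sp² atoms and 10 π electrons from ring double bonds plus a heteroatom lone pair. 10 = 4(2)+2, so the system is aromatic and both rings count as aromatic (benzothiophene).
The fused 6/5-membered bicyclic (with one N–H) is a single π system with 9 sp² atoms and 10 π electrons from ring double bonds plus a heteroatom lone pair. 10 = 4(2)+2, so the system is aromatic and both rings count as aromatic (indole).
The 5-membered ring with one oxygen is fully conjugated (every ring atom contributes a p orbital); 2 ring double bonds (4 π electrons) plus a heteroatom lone pair (2) give 6 π electrons. 6 = 4(1)+2, so it is aromatic (furan).
5 of the 6 rings are aromatic. Total: 5.

5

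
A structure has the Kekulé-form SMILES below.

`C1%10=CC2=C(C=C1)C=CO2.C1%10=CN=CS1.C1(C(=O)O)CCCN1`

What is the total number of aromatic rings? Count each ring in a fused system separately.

3

The SMILES encodes a six-membered carbon ring with three alternating C=C double bonds, fused to a five-membered ring containing one oxygen and two C=C double bonds; a five-membered ring with a sulfur at position 1 and a nitrogen at position 3 (in a C=N bond), with two double bonds; a five-membered saturated ring of four carbons and one N–H nitrogen.
The fused 6/5-membered bicyclic (with one oxygen) is a single π system with 9 sp² atoms and 10 π electrons from ring double bonds plus a heteroatom lone pair. 10 = 4(2)+2, so the system is aromatic and both rings count as aromatic (benzofuran).
The 5-membered ring with one sulfur and one =N– has a continuous p-orbital overlap around the ring; 2 ring double bonds (4 π electrons) plus a heteroatom lone pair (2) give 6 π electrons. That satisfies 4n+2 with n=1, so it is aromatic (thiazole).
The 5-membered ring with one N–H has only sp³ atoms, so it is not fully conjugated — not aromatic (pyrrolidine).
3 of the 4 rings are aromatic. Total: 3.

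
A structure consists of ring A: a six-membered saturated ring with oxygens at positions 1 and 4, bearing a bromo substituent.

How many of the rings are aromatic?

0

Ring A has only sp³ atoms, so it is not fully conjugated — not aromatic (1,4-dioxane).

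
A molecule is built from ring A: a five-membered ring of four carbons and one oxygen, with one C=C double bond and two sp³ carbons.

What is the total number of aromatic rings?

Ring A has two sp³ carbons, so it is not fully conjugated — not aromatic (2,3-dihydrofuran).

0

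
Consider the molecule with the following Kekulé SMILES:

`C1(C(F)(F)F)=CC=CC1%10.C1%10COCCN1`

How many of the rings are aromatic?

0

The SMILES encodes a five-membered carbon ring with two conjugated C=C double bonds and one sp³ carbon; a six-membered saturated ring with an oxygen and an N–H nitrogen at positions 1 and 4.
The 5-membered ring has one sp³ carbon, so it is not fully conjugated — not aromatic (cyclopentadiene).
The 6-membered ring with one oxygen and one N–H (1,4) has only sp³ atoms, so it is not fully conjugated — not aromatic (morpholine).
None of the rings are aromatic. Total: 0.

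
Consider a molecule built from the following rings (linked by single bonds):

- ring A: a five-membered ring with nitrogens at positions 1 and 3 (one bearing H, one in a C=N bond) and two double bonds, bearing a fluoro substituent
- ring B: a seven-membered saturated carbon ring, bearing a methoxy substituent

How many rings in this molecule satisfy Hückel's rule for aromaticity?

Ring A is planar and fully conjugated; 2 ring double bonds (4 π electrons) plus a heteroatom lone pair (2) give 6 π electrons. 6 = 4(1)+2, so ring A is aromatic (imidazole).
Ring B has only sp³ atoms, so it is not fully conjugated — not aromatic (cycloheptane).
Aromatic: A. Total: 1.

1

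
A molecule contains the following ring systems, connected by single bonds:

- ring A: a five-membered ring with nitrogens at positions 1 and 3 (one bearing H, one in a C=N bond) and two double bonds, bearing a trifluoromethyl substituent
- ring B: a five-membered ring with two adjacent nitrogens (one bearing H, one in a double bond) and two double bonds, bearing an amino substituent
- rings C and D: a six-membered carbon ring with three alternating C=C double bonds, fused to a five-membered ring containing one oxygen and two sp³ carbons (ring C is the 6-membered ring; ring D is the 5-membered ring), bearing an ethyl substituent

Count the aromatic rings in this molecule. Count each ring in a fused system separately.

3

Ring A is fully conjugated (every ring atom contributes a p orbital); 2 ring double bonds (4 π electrons) plus a heteroatom lone pair (2) give 6 π electrons. 6 = 4(1)+2, so ring A is aromatic (imidazole).
Ring B is planar and fully conjugated; 2 ring double bonds (4 π electrons) plus a heteroatom lone pair (2) give 6 π electrons. 6 = 4(1)+2, so ring B is aromatic (pyrazole).
Ring C is fully conjugated (every ring atom contributes a p orbital); 3 ring double bonds give 6 π electrons. That satisfies 4n+2 with n=1, so ring C is aromatic (benzene ring).
Ring D has two sp³ carbons, so it is not fully conjugated — not aromatic (oxolane ring).
Aromatic: A, B, C. Total: 3.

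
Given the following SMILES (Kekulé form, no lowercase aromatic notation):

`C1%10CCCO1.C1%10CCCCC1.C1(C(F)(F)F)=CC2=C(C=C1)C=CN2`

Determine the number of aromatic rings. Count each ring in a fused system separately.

The SMILES encodes a five-membered saturated ring of four carbons and one oxygen; a six-membered saturated carbon ring; a six-membered carbon ring with three alternating C=C double bonds, fused to a five-membered ring containing one N–H nitrogen and two C=C double bonds.
The 5-membered ring with one oxygen has only sp³ atoms, so it is not fully conjugated — not aromatic (tetrahydrofuran).
The 6-membered ring has only sp³ atoms, so it is not fully conjugated — not aromatic (cyclohexane).
The fused 6/5-membered bicyclic (with one N–H) is a single π system with 9 sp² atoms and 10 π electrons from ring double bonds plus a heteroatom lone pair. 10 = 4(2)+2, so the system is aromatic and both rings count as aromatic (indole).
2 of the 4 rings are aromatic. Total: 2.

2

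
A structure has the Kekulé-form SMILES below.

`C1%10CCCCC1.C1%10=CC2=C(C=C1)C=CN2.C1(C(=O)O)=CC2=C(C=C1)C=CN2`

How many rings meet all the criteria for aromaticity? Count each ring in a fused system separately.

4

The SMILES encodes a six-membered saturated carbon ring; a six-membered carbon ring with three alternating C=C double bonds, fused to a five-membered ring containing one N–H nitrogen and two C=C double bonds; a six-membered carbon ring with three alternating C=C double bonds, fused to a five-membered ring containing one N–H nitrogen and two C=C double bonds.
The 6-membered ring has only sp³ atoms, so it is not fully conjugated — not aromatic (cyclohexane).
The fused 6/5-membered bicyclic (with one N–H) is a single π system with 9 sp² atoms and 10 π electrons from ring double bonds plus a heteroatom lone pair. 10 = 4(2)+2, so the system is aromatic and both rings count as aromatic (indole).
The fused 6/5-membered bicyclic (with one N–H) is a single π system with 9 sp² atoms and 10 π electrons from ring double bonds plus a heteroatom lone pair. 10 = 4(2)+2, so the system is aromatic and both rings count as aromatic (indole).
4 of the 5 rings are aromatic. Total: 4.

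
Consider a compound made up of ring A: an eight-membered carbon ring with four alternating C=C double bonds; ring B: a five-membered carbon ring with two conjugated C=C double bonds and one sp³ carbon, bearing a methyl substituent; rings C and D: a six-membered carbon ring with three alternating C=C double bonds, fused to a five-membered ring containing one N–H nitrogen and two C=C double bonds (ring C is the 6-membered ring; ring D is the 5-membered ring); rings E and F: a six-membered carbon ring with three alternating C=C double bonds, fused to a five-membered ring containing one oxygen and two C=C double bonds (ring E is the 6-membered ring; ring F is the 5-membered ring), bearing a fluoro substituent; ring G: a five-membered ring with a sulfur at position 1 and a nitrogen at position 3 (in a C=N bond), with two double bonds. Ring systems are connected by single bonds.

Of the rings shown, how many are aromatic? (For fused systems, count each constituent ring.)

5

Ring A has only sp² ring atoms; a planar conformation would have a fully conjugated π system of 8 electrons. But 8 = 4(2), which is 4n not 4n+2, so ring A is not aromatic (cyclooctatetraene) — cyclooctatetraene distorts into a non-planar tub to avoid antiaromaticity.
Ring B has one sp³ carbon, so it is not fully conjugated — not aromatic (cyclopentadiene).
Rings C and D form a fused bicyclic system (with one N–H) with 9 sp² atoms and 10 π electrons from ring double bonds plus a heteroatom lone pair. 10 = 4(2)+2, so the system is aromatic and both rings count as aromatic (indole).
Rings E and F form a fused bicyclic system (with one oxygen) with 9 sp² atoms and 10 π electrons from ring double bonds plus a heteroatom lone pair. 10 = 4(2)+2, so the system is aromatic and both rings count as aromatic (benzofuran).
Ring G has a continuous p-orbital overlap around the ring; 2 ring double bonds (4 π electrons) plus a heteroatom lone pair (2) give 6 π electrons. That satisfies 4n+2 with n=1, so ring G is aromatic (thiazole).
Aromatic: C, D, E, F, G. Total: 5.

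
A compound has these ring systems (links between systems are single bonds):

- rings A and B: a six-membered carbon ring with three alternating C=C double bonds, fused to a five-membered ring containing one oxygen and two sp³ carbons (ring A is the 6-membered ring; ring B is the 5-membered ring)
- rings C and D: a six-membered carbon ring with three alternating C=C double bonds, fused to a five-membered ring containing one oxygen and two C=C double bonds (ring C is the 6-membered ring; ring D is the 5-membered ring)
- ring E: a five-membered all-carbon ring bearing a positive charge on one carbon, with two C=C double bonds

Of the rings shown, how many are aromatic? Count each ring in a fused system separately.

Ring A is fully conjugated (every ring atom contributes a p orbital); 3 ring double bonds give 6 π electrons. That satisfies 4n+2 with n=1, so ring A is aromatic (benzene ring).
Ring B has two sp³ carbons, so it is not fully conjugated — not aromatic (oxolane ring).
Rings C and D form a fused bicyclic system (with one oxygen) with 9 sp² atoms and 10 π electrons from ring double bonds plus a heteroatom lone pair. 10 = 4(2)+2, so the system is aromatic and both rings count as aromatic (benzofuran).
Ring E has only sp² ring atoms; a planar conformation would have a fully conjugated π system of 4 electrons. But 4 = 4(1), which is 4n not 4n+2, so ring E is not aromatic (cyclopentadienyl cation).
Aromatic: A, C, D. Total: 3.

3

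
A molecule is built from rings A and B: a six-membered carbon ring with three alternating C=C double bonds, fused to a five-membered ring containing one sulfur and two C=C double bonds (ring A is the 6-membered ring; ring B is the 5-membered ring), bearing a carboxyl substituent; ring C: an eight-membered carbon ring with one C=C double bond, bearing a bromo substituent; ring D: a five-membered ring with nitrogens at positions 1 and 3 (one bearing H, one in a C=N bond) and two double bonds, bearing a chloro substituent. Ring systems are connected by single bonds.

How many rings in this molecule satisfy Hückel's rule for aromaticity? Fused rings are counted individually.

3

Rings A and B form a fused bicyclic system (with one sulfur) with 9 sp² atoms and 10 π electrons from ring double bonds plus a heteroatom lone pair. 10 = 4(2)+2, so the system is aromatic and both rings count as aromatic (benzothiophene).
Ring C has six sp³ carbons, so it is not fully conjugated — not aromatic (cyclooctene).
Ring D has a continuous p-orbital overlap around the ring; 2 ring double bonds (4 π electrons) plus a heteroatom lone pair (2) give 6 π electrons. Since 6 = 4n+2 (n=1), ring D is aromatic (imidazole).
Aromatic: A, B, D. Total: 3.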